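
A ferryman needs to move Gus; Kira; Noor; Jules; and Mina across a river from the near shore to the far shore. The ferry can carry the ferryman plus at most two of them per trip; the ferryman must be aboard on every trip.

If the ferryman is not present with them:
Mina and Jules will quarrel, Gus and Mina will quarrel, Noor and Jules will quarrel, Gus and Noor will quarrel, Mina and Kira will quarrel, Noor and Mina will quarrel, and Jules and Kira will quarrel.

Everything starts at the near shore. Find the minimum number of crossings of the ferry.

impossible

Whatever the first load, the items left behind include a forbidden pair without the ferryman. No opening move is safe, so no plan exists.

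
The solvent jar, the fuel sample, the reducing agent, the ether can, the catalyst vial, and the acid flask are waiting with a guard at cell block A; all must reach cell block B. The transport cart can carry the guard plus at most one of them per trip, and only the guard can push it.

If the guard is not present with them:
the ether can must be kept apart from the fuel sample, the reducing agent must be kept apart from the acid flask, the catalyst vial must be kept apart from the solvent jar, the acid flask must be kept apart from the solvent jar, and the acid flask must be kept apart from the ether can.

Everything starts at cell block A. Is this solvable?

No

Whatever the first load, the items left behind include a forbidden pair without the guard. No opening move is safe, so no plan exists.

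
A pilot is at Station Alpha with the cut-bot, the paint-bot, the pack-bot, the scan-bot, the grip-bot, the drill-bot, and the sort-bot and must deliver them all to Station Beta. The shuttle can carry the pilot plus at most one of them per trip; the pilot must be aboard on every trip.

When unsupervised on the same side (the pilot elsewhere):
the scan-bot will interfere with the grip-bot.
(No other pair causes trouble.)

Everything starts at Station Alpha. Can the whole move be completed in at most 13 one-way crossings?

Yes — this plan uses 13 crossings (≤ 13):
1. Pilot goes to Station Beta with the scan-bot.
2. Pilot goes back to Station Alpha alone.
3. Pilot goes to Station Beta with the cut-bot.
4. Pilot goes back to Station Alpha alone.
5. Pilot goes to Station Beta with the paint-bot.
6. Pilot goes back to Station Alpha alone.
7. Pilot goes to Station Beta with the pack-bot.
8. Pilot goes back to Station Alpha alone.
9. Pilot goes to Station Beta with the drill-bot.
10. Pilot goes back to Station Alpha alone.
11. Pilot goes to Station Beta with the sort-bot.
12. Pilot goes back to Station Alpha alone.
13. Pilot goes to Station Beta with the grip-bot.

Yes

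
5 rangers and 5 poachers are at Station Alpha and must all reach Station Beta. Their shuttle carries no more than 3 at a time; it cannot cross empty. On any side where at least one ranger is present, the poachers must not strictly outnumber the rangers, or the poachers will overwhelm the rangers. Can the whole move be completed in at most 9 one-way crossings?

Counting alone: each trip to Station Beta takes at most 3 across and each return brings at least 1 back, so after t trips out (and t−1 returns) at most 3t − (t−1) of the 10 are across; that first reaches 10 at t = 5, so at least 9 crossings are needed.
The safety rule pushes this higher. Following every safe sequence of crossings, the most of the 10 that can be at Station Beta as the shuttle arrives there on crossing 9 is 9 — never all 10.
So the move cannot be finished within 9 crossings. (The shortest complete plan takes 11:)
1. 2 poachers → Station Beta.  (Station Alpha: 5R 3P; Station Beta: 0R 2P)
2. 1 poacher ← Station Alpha.  (Station Alpha: 5R 4P; Station Beta: 0R 1P)
3. 3 poachers → Station Beta.  (Station Alpha: 5R 1P; Station Beta: 0R 4P)
4. 1 poacher ← Station Alpha.  (Station Alpha: 5R 2P; Station Beta: 0R 3P)
5. 3 rangers → Station Beta.  (Station Alpha: 2R 2P; Station Beta: 3R 3P)
6. 1 ranger and 1 poacher ← Station Alpha.  (Station Alpha: 3R 3P; Station Beta: 2R 2P)
7. 3 rangers → Station Beta.  (Station Alpha: 0R 3P; Station Beta: 5R 2P)
8. 1 poacher ← Station Alpha.  (Station Alpha: 0R 4P; Station Beta: 5R 1P)
9. 2 poachers → Station Beta.  (Station Alpha: 0R 2P; Station Beta: 5R 3P)
10. 1 poacher ← Station Alpha.  (Station Alpha: 0R 3P; Station Beta: 5R 2P)
11. 3 poachers → Station Beta.  (Station Alpha: 0R 0P; Station Beta: 5R 5P)

No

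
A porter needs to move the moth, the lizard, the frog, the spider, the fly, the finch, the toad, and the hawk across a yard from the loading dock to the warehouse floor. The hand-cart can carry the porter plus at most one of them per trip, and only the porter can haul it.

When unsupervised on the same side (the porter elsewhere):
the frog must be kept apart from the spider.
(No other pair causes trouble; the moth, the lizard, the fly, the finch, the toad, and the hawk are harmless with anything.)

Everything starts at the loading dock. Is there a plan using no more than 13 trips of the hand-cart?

No

Counting alone: the porter can take at most 1 across per trip to the warehouse floor, so moving all 8 needs at least 8 loaded trips out, with a return between consecutive ones — at least 15 crossings.
Since 13 < 15, 13 crossings cannot be enough. (The shortest complete plan in fact takes 15:)
1. Porter goes to the warehouse floor with the frog.  [the loading dock: the finch, the fly, the hawk, the lizard, the moth, the spider, the toad | the warehouse floor: the frog]
2. Porter goes back to the loading dock alone.  [the loading dock: the finch, the fly, the hawk, the lizard, the moth, the spider, the toad | the warehouse floor: the frog]
3. Porter goes to the warehouse floor with the moth.  [the loading dock: the finch, the fly, the hawk, the lizard, the spider, the toad | the warehouse floor: the frog, the moth]
4. Porter goes back to the loading dock alone.  [the loading dock: the finch, the fly, the hawk, the lizard, the spider, the toad | the warehouse floor: the frog, the moth]
5. Porter goes to the warehouse floor with the lizard.  [the loading dock: the finch, the fly, the hawk, the spider, the toad | the warehouse floor: the frog, the lizard, the moth]
6. Porter goes back to the loading dock alone.  [the loading dock: the finch, the fly, the hawk, the spider, the toad | the warehouse floor: the frog, the lizard, the moth]
7. Porter goes to the warehouse floor with the fly.  [the loading dock: the finch, the hawk, the spider, the toad | the warehouse floor: the fly, the frog, the lizard, the moth]
8. Porter goes back to the loading dock alone.  [the loading dock: the finch, the hawk, the spider, the toad | the warehouse floor: the fly, the frog, the lizard, the moth]
9. Porter goes to the warehouse floor with the finch.  [the loading dock: the hawk, the spider, the toad | the warehouse floor: the finch, the fly, the frog, the lizard, the moth]
10. Porter goes back to the loading dock alone.  [the loading dock: the hawk, the spider, the toad | the warehouse floor: the finch, the fly, the frog, the lizard, the moth]
11. Porter goes to the warehouse floor with the toad.  [the loading dock: the hawk, the spider | the warehouse floor: the finch, the fly, the frog, the lizard, the moth, the toad]
12. Porter goes back to the loading dock alone.  [the loading dock: the hawk, the spider | the warehouse floor: the finch, the fly, the frog, the lizard, the moth, the toad]
13. Porter goes to the warehouse floor with the hawk.  [the loading dock: the spider | the warehouse floor: the finch, the fly, the frog, the hawk, the lizard, the moth, the toad]
14. Porter goes back to the loading dock alone.  [the loading dock: the spider | the warehouse floor: the finch, the fly, the frog, the hawk, the lizard, the moth, the toad]
15. Porter goes to the warehouse floor with the spider.  [the loading dock: — | the warehouse floor: the finch, the fly, the frog, the hawk, the lizard, the moth, the spider, the toad]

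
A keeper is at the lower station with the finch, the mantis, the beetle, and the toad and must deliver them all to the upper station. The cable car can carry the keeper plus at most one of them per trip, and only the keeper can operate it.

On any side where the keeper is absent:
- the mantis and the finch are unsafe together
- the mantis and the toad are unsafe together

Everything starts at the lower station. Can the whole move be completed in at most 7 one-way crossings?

Counting alone: the keeper can take at most 1 across per trip to the upper station, so moving all 4 needs at least 4 loaded trips out, with a return between consecutive ones — at least 7 crossings.
The safety rule pushes this higher. Following every safe sequence of crossings, the most of the 4 that can be at the upper station as the cable car arrives there on crossing 7 is 3 — never all 4.
So the move cannot be finished within 7 crossings. (The shortest complete plan takes 9:)
1. Keeper goes to the upper station with the mantis.
2. Keeper goes back to the lower station alone.
3. Keeper goes to the upper station with the finch.
4. Keeper goes back to the lower station with the mantis.
5. Keeper goes to the upper station with the toad.
6. Keeper goes back to the lower station alone.
7. Keeper goes to the upper station with the beetle.
8. Keeper goes back to the lower station alone.
9. Keeper goes to the upper station with the mantis.

No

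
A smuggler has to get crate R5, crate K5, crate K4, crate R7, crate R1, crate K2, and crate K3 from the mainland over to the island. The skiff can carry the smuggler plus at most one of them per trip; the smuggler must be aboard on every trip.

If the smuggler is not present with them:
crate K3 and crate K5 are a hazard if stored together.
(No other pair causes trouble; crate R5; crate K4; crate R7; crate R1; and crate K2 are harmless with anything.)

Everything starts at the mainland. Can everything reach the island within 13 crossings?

Yes — this plan uses 13 crossings (≤ 13):
1. Smuggler goes to the island with crate K5.
2. Smuggler goes back to the mainland alone.
3. Smuggler goes to the island with crate R5.
4. Smuggler goes back to the mainland alone.
5. Smuggler goes to the island with crate K4.
6. Smuggler goes back to the mainland alone.
7. Smuggler goes to the island with crate R7.
8. Smuggler goes back to the mainland alone.
9. Smuggler goes to the island with crate R1.
10. Smuggler goes back to the mainland alone.
11. Smuggler goes to the island with crate K2.
12. Smuggler goes back to the mainland alone.
13. Smuggler goes to the island with crate K3.

Yes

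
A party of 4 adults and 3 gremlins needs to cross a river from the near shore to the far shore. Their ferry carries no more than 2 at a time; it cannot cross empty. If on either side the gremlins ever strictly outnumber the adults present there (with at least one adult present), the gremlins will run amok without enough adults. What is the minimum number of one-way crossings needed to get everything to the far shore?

11

Counting alone: each trip to the far shore takes at most 2 across and each return brings at least 1 back, so after t trips out (and t−1 returns) at most 2t − (t−1) of the 7 are across; that first reaches 7 at t = 6, so at least 11 crossings are needed.
The plan below uses exactly 11 crossings, so it is optimal:
1. 2 gremlins → the far shore.  (the near shore: 4A 1G; the far shore: 0A 2G)
2. 1 gremlin ← the near shore.  (the near shore: 4A 2G; the far shore: 0A 1G)
3. 2 gremlins → the far shore.  (the near shore: 4A 0G; the far shore: 0A 3G)
4. 1 gremlin ← the near shore.  (the near shore: 4A 1G; the far shore: 0A 2G)
5. 2 adults → the far shore.  (the near shore: 2A 1G; the far shore: 2A 2G)
6. 1 gremlin ← the near shore.  (the near shore: 2A 2G; the far shore: 2A 1G)
7. 1 adult and 1 gremlin → the far shore.  (the near shore: 1A 1G; the far shore: 3A 2G)
8. 1 adult ← the near shore.  (the near shore: 2A 1G; the far shore: 2A 2G)
9. 1 adult and 1 gremlin → the far shore.  (the near shore: 1A 0G; the far shore: 3A 3G)
10. 1 gremlin ← the near shore.  (the near shore: 1A 1G; the far shore: 3A 2G)
11. 1 adult and 1 gremlin → the far shore.  (the near shore: 0A 0G; the far shore: 4A 3G)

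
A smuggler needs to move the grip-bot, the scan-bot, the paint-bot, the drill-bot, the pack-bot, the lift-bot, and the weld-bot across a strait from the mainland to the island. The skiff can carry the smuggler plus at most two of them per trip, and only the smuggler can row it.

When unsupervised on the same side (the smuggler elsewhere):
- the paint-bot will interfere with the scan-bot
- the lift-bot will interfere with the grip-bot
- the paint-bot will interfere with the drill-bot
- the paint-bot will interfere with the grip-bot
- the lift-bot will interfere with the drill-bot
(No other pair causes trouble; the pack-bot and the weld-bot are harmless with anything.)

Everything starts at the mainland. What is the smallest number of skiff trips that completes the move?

9

Counting alone: the smuggler can take at most 2 across per trip to the island, so moving all 7 needs at least 4 loaded trips out, with a return between consecutive ones — at least 7 crossings.
The safety rule pushes this higher. Following every safe sequence of crossings, the most of the 7 that can be at the island as the skiff arrives there on crossing 7 is 6 — never all 7.
So no plan with fewer than 9 crossings exists, and this one achieves 9:
1. Smuggler goes to the island with the lift-bot and the paint-bot.
2. Smuggler goes back to the mainland alone.
3. Smuggler goes to the island with the grip-bot.
4. Smuggler goes back to the mainland with the lift-bot and the paint-bot.
5. Smuggler goes to the island with the drill-bot and the scan-bot.
6. Smuggler goes back to the mainland alone.
7. Smuggler goes to the island with the pack-bot and the weld-bot.
8. Smuggler goes back to the mainland alone.
9. Smuggler goes to the island with the lift-bot and the paint-bot.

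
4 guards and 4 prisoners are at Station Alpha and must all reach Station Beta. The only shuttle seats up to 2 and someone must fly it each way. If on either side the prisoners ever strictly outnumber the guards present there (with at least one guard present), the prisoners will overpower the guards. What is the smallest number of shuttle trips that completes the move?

impossible

Following every safe sequence of crossings from the start, the most of the 8 that can be at Station Beta as the shuttle arrives there on crossings 1, 3, 5 is 2, 3, 4 respectively; the best ever achieved is 4 of 8.
From crossing 7 on, no configuration arises that was not already reachable earlier: only 11 distinct safe configurations (who is on which side, and where the shuttle is) can ever be reached, none of them has everyone across, and every continuation just revisits them. They are: 0 guards + 0 prisoners across (shuttle back at the start); 0 guards + 1 prisoner across (shuttle there); 0 guards + 1 prisoner across (shuttle back at the start); 0 guards + 2 prisoners across (shuttle there); 0 guards + 2 prisoners across (shuttle back at the start); 0 guards + 3 prisoners across (shuttle there); 0 guards + 3 prisoners across (shuttle back at the start); 0 guards + 4 prisoners across (shuttle there); 1 guard + 1 prisoner across (shuttle there); 1 guard + 1 prisoner across (shuttle back at the start); 2 guards + 2 prisoners across (shuttle there). So no valid plan exists.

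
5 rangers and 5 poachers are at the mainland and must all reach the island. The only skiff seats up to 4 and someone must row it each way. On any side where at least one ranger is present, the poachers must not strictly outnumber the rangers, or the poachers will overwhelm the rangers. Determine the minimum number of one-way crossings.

7

Counting alone: each trip to the island takes at most 4 across and each return brings at least 1 back, so after t trips out (and t−1 returns) at most 4t − (t−1) of the 10 are across; that first reaches 10 at t = 3, so at least 5 crossings are needed.
The safety rule pushes this higher. Following every safe sequence of crossings, the most of the 10 that can be at the island as the skiff arrives there on crossing 5 is 9 — never all 10.
So no plan with fewer than 7 crossings exists, and this one achieves 7:
1. 2 poachers → the island.  (the mainland: 5R 3P; the island: 0R 2P)
2. 1 poacher ← the mainland.  (the mainland: 5R 4P; the island: 0R 1P)
3. 4 poachers → the island.  (the mainland: 5R 0P; the island: 0R 5P)
4. 1 poacher ← the mainland.  (the mainland: 5R 1P; the island: 0R 4P)
5. 4 rangers → the island.  (the mainland: 1R 1P; the island: 4R 4P)
6. 1 ranger and 1 poacher ← the mainland.  (the mainland: 2R 2P; the island: 3R 3P)
7. 2 rangers and 2 poachers → the island.  (the mainland: 0R 0P; the island: 5R 5P)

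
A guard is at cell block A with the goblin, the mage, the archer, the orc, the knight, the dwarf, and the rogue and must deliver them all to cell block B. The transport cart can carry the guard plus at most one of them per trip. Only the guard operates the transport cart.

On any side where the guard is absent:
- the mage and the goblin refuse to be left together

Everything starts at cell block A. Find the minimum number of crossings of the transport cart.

Counting alone: the guard can take at most 1 across per trip to cell block B, so moving all 7 needs at least 7 loaded trips out, with a return between consecutive ones — at least 13 crossings.
The plan below uses exactly 13 crossings, so it is optimal:
1. Guard goes to cell block B with the goblin.  [cell block A: the archer, the dwarf, the knight, the mage, the orc, the rogue | cell block B: the goblin]
2. Guard goes back to cell block A alone.  [cell block A: the archer, the dwarf, the knight, the mage, the orc, the rogue | cell block B: the goblin]
3. Guard goes to cell block B with the archer.  [cell block A: the dwarf, the knight, the mage, the orc, the rogue | cell block B: the archer, the goblin]
4. Guard goes back to cell block A alone.  [cell block A: the dwarf, the knight, the mage, the orc, the rogue | cell block B: the archer, the goblin]
5. Guard goes to cell block B with the orc.  [cell block A: the dwarf, the knight, the mage, the rogue | cell block B: the archer, the goblin, the orc]
6. Guard goes back to cell block A alone.  [cell block A: the dwarf, the knight, the mage, the rogue | cell block B: the archer, the goblin, the orc]
7. Guard goes to cell block B with the knight.  [cell block A: the dwarf, the mage, the rogue | cell block B: the archer, the goblin, the knight, the orc]
8. Guard goes back to cell block A alone.  [cell block A: the dwarf, the mage, the rogue | cell block B: the archer, the goblin, the knight, the orc]
9. Guard goes to cell block B with the dwarf.  [cell block A: the mage, the rogue | cell block B: the archer, the dwarf, the goblin, the knight, the orc]
10. Guard goes back to cell block A alone.  [cell block A: the mage, the rogue | cell block B: the archer, the dwarf, the goblin, the knight, the orc]
11. Guard goes to cell block B with the rogue.  [cell block A: the mage | cell block B: the archer, the dwarf, the goblin, the knight, the orc, the rogue]
12. Guard goes back to cell block A alone.  [cell block A: the mage | cell block B: the archer, the dwarf, the goblin, the knight, the orc, the rogue]
13. Guard goes to cell block B with the mage.  [cell block A: — | cell block B: the archer, the dwarf, the goblin, the knight, the mage, the orc, the rogue]

13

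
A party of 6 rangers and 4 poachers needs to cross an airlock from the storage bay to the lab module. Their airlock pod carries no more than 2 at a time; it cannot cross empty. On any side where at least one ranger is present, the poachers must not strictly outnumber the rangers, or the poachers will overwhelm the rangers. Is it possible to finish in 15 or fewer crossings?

No

Counting alone: each trip to the lab module takes at most 2 across and each return brings at least 1 back, so after t trips out (and t−1 returns) at most 2t − (t−1) of the 10 are across; that first reaches 10 at t = 9, so at least 17 crossings are needed.
Since 15 < 17, 15 crossings cannot be enough. (The shortest complete plan in fact takes 17:)
1. 2 poachers → the lab module.  (the storage bay: 6R 2P; the lab module: 0R 2P)
2. 1 poacher ← the storage bay.  (the storage bay: 6R 3P; the lab module: 0R 1P)
3. 2 poachers → the lab module.  (the storage bay: 6R 1P; the lab module: 0R 3P)
4. 1 poacher ← the storage bay.  (the storage bay: 6R 2P; the lab module: 0R 2P)
5. 2 rangers → the lab module.  (the storage bay: 4R 2P; the lab module: 2R 2P)
6. 1 poacher ← the storage bay.  (the storage bay: 4R 3P; the lab module: 2R 1P)
7. 1 ranger and 1 poacher → the lab module.  (the storage bay: 3R 2P; the lab module: 3R 2P)
8. 1 poacher ← the storage bay.  (the storage bay: 3R 3P; the lab module: 3R 1P)
9. 2 poachers → the lab module.  (the storage bay: 3R 1P; the lab module: 3R 3P)
10. 1 poacher ← the storage bay.  (the storage bay: 3R 2P; the lab module: 3R 2P)
11. 1 ranger and 1 poacher → the lab module.  (the storage bay: 2R 1P; the lab module: 4R 3P)
12. 1 poacher ← the storage bay.  (the storage bay: 2R 2P; the lab module: 4R 2P)
13. 2 poachers → the lab module.  (the storage bay: 2R 0P; the lab module: 4R 4P)
14. 1 poacher ← the storage bay.  (the storage bay: 2R 1P; the lab module: 4R 3P)
15. 1 ranger and 1 poacher → the lab module.  (the storage bay: 1R 0P; the lab module: 5R 4P)
16. 1 poacher ← the storage bay.  (the storage bay: 1R 1P; the lab module: 5R 3P)
17. 1 ranger and 1 poacher → the lab module.  (the storage bay: 0R 0P; the lab module: 6R 4P)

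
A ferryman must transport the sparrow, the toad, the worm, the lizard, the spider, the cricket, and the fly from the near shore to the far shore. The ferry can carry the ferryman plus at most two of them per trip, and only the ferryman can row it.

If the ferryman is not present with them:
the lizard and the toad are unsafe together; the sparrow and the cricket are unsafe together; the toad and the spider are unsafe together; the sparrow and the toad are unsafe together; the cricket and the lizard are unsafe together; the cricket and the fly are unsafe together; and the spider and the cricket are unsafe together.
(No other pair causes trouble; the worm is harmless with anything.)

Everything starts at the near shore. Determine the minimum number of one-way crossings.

9

Counting alone: the ferryman can take at most 2 across per trip to the far shore, so moving all 7 needs at least 4 loaded trips out, with a return between consecutive ones — at least 7 crossings.
The safety rule pushes this higher. Following every safe sequence of crossings, the most of the 7 that can be at the far shore as the ferry arrives there on crossing 7 is 6 — never all 7.
So no plan with fewer than 9 crossings exists, and this one achieves 9:
1. Ferryman goes to the far shore with the cricket and the toad.  [the near shore: the fly, the lizard, the sparrow, the spider, the worm | the far shore: the cricket, the toad]
2. Ferryman goes back to the near shore alone.  [the near shore: the fly, the lizard, the sparrow, the spider, the worm | the far shore: the cricket, the toad]
3. Ferryman goes to the far shore with the worm.  [the near shore: the fly, the lizard, the sparrow, the spider | the far shore: the cricket, the toad, the worm]
4. Ferryman goes back to the near shore alone.  [the near shore: the fly, the lizard, the sparrow, the spider | the far shore: the cricket, the toad, the worm]
5. Ferryman goes to the far shore with the lizard and the sparrow.  [the near shore: the fly, the spider | the far shore: the cricket, the lizard, the sparrow, the toad, the worm]
6. Ferryman goes back to the near shore with the cricket and the toad.  [the near shore: the cricket, the fly, the spider, the toad | the far shore: the lizard, the sparrow, the worm]
7. Ferryman goes to the far shore with the fly and the spider.  [the near shore: the cricket, the toad | the far shore: the fly, the lizard, the sparrow, the spider, the worm]
8. Ferryman goes back to the near shore alone.  [the near shore: the cricket, the toad | the far shore: the fly, the lizard, the sparrow, the spider, the worm]
9. Ferryman goes to the far shore with the cricket and the toad.  [the near shore: — | the far shore: the cricket, the fly, the lizard, the sparrow, the spider, the toad, the worm]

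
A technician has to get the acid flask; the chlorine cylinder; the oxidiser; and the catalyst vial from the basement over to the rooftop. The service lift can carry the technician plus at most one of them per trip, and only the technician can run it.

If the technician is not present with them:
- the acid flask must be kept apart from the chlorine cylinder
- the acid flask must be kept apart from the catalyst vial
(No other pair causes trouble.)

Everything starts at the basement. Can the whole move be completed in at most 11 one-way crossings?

Yes — this plan uses 9 crossings (≤ 11):
1. Technician goes to the rooftop with the acid flask.
2. Technician goes back to the basement alone.
3. Technician goes to the rooftop with the chlorine cylinder.
4. Technician goes back to the basement with the acid flask.
5. Technician goes to the rooftop with the catalyst vial.
6. Technician goes back to the basement alone.
7. Technician goes to the rooftop with the oxidiser.
8. Technician goes back to the basement alone.
9. Technician goes to the rooftop with the acid flask.

Yes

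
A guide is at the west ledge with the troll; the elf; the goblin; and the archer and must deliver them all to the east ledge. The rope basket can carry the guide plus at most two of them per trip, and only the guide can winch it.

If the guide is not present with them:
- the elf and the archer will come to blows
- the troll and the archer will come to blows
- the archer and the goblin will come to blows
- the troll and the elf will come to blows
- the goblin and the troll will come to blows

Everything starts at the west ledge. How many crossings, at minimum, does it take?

Counting alone: the guide can take at most 2 across per trip to the east ledge, so moving all 4 needs at least 2 loaded trips out, with a return between consecutive ones — at least 3 crossings.
The safety rule pushes this higher. Following every safe sequence of crossings, the most of the 4 that can be at the east ledge as the rope basket arrives there on crossing 3 is 3 — never all 4.
So no plan with fewer than 5 crossings exists, and this one achieves 5:
1. Guide goes to the east ledge with the archer and the troll.
2. Guide goes back to the west ledge with the troll.
3. Guide goes to the east ledge with the elf and the goblin.
4. Guide goes back to the west ledge with the archer.
5. Guide goes to the east ledge with the archer and the troll.

5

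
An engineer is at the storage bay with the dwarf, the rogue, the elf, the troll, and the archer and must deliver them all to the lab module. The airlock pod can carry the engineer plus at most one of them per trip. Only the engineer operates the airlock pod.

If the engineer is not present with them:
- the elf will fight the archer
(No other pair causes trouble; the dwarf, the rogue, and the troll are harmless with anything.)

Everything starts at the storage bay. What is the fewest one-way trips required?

9

Counting alone: the engineer can take at most 1 across per trip to the lab module, so moving all 5 needs at least 5 loaded trips out, with a return between consecutive ones — at least 9 crossings.
The plan below uses exactly 9 crossings, so it is optimal:
1. Engineer goes to the lab module with the elf.  [the storage bay: the archer, the dwarf, the rogue, the troll | the lab module: the elf]
2. Engineer goes back to the storage bay alone.  [the storage bay: the archer, the dwarf, the rogue, the troll | the lab module: the elf]
3. Engineer goes to the lab module with the dwarf.  [the storage bay: the archer, the rogue, the troll | the lab module: the dwarf, the elf]
4. Engineer goes back to the storage bay alone.  [the storage bay: the archer, the rogue, the troll | the lab module: the dwarf, the elf]
5. Engineer goes to the lab module with the rogue.  [the storage bay: the archer, the troll | the lab module: the dwarf, the elf, the rogue]
6. Engineer goes back to the storage bay alone.  [the storage bay: the archer, the troll | the lab module: the dwarf, the elf, the rogue]
7. Engineer goes to the lab module with the troll.  [the storage bay: the archer | the lab module: the dwarf, the elf, the rogue, the troll]
8. Engineer goes back to the storage bay alone.  [the storage bay: the archer | the lab module: the dwarf, the elf, the rogue, the troll]
9. Engineer goes to the lab module with the archer.  [the storage bay: — | the lab module: the archer, the dwarf, the elf, the rogue, the troll]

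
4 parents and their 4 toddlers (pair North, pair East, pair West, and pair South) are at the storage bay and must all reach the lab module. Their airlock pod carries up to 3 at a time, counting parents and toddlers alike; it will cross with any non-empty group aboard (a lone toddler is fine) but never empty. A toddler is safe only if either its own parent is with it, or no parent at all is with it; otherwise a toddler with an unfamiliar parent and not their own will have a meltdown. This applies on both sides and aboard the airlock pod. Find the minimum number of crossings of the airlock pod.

9

Counting alone: each trip to the lab module takes at most 3 across and each return brings at least 1 back, so after t trips out (and t−1 returns) at most 3t − (t−1) of the 8 are across; that first reaches 8 at t = 4, so at least 7 crossings are needed.
The safety rule pushes this higher. Following every safe sequence of crossings, the most of the 8 that can be at the lab module as the airlock pod arrives there on crossing 7 is 7 — never all 8.
So no plan with fewer than 9 crossings exists, and this one achieves 9:
1. parent North and toddler North cross → the lab module.
2. parent North crosses ← the storage bay.
3. parent East, parent North, and toddler East cross → the lab module.
4. parent North and toddler North cross ← the storage bay.
5. parent North, parent South, and parent West cross → the lab module.
6. toddler East crosses ← the storage bay.
7. toddler East and toddler North cross → the lab module.
8. toddler North crosses ← the storage bay.
9. toddler North, toddler South, and toddler West cross → the lab module.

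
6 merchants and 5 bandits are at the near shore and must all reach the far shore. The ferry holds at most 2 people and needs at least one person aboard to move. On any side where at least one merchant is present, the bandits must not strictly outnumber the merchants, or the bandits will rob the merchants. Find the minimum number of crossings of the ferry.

Counting alone: each trip to the far shore takes at most 2 across and each return brings at least 1 back, so after t trips out (and t−1 returns) at most 2t − (t−1) of the 11 are across; that first reaches 11 at t = 10, so at least 19 crossings are needed.
The plan below uses exactly 19 crossings, so it is optimal:
1. 2 bandits → the far shore.  (the near shore: 6M 3B; the far shore: 0M 2B)
2. 1 bandit ← the near shore.  (the near shore: 6M 4B; the far shore: 0M 1B)
3. 2 bandits → the far shore.  (the near shore: 6M 2B; the far shore: 0M 3B)
4. 1 bandit ← the near shore.  (the near shore: 6M 3B; the far shore: 0M 2B)
5. 2 merchants → the far shore.  (the near shore: 4M 3B; the far shore: 2M 2B)
6. 1 bandit ← the near shore.  (the near shore: 4M 4B; the far shore: 2M 1B)
7. 1 merchant and 1 bandit → the far shore.  (the near shore: 3M 3B; the far shore: 3M 2B)
8. 1 merchant ← the near shore.  (the near shore: 4M 3B; the far shore: 2M 2B)
9. 1 merchant and 1 bandit → the far shore.  (the near shore: 3M 2B; the far shore: 3M 3B)
10. 1 bandit ← the near shore.  (the near shore: 3M 3B; the far shore: 3M 2B)
11. 1 merchant and 1 bandit → the far shore.  (the near shore: 2M 2B; the far shore: 4M 3B)
12. 1 merchant ← the near shore.  (the near shore: 3M 2B; the far shore: 3M 3B)
13. 1 merchant and 1 bandit → the far shore.  (the near shore: 2M 1B; the far shore: 4M 4B)
14. 1 bandit ← the near shore.  (the near shore: 2M 2B; the far shore: 4M 3B)
15. 1 merchant and 1 bandit → the far shore.  (the near shore: 1M 1B; the far shore: 5M 4B)
16. 1 merchant ← the near shore.  (the near shore: 2M 1B; the far shore: 4M 4B)
17. 1 merchant and 1 bandit → the far shore.  (the near shore: 1M 0B; the far shore: 5M 5B)
18. 1 bandit ← the near shore.  (the near shore: 1M 1B; the far shore: 5M 4B)
19. 1 merchant and 1 bandit → the far shore.  (the near shore: 0M 0B; the far shore: 6M 5B)

19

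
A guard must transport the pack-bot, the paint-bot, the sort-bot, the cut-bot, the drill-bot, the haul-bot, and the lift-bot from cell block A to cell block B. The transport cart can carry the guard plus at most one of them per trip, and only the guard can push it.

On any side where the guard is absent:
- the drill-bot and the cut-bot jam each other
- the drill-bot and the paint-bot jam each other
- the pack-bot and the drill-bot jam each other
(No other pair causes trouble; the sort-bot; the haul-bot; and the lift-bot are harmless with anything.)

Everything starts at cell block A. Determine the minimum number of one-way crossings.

impossible

Following every safe sequence of crossings from the start, the most of the 7 that can be at cell block B as the transport cart arrives there on crossings 1, 3, 5, 7, 9 is 1, 2, 3, 4, 5 respectively; the best ever achieved is 5 of 7.
From crossing 11 on, no configuration arises that was not already reachable earlier: only 72 distinct safe configurations (who is on which side, and where the transport cart is) can ever be reached, none of them has everyone across, and every continuation just revisits them. So no valid plan exists.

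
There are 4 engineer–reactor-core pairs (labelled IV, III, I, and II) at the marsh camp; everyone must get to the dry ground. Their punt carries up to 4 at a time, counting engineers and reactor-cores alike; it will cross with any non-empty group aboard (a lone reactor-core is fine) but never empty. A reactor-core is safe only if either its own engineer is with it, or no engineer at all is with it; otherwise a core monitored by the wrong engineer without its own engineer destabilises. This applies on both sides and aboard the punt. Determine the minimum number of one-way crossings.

Counting alone: each trip to the dry ground takes at most 4 across and each return brings at least 1 back, so after t trips out (and t−1 returns) at most 4t − (t−1) of the 8 are across; that first reaches 8 at t = 3, so at least 5 crossings are needed.
The plan below uses exactly 5 crossings, so it is optimal:
1. engineer IV and reactor-core IV cross → the dry ground.
2. engineer IV crosses ← the marsh camp.
3. engineer I, engineer II, engineer III, and engineer IV cross → the dry ground.
4. reactor-core IV crosses ← the marsh camp.
5. reactor-core I, reactor-core II, reactor-core III, and reactor-core IV cross → the dry ground.

5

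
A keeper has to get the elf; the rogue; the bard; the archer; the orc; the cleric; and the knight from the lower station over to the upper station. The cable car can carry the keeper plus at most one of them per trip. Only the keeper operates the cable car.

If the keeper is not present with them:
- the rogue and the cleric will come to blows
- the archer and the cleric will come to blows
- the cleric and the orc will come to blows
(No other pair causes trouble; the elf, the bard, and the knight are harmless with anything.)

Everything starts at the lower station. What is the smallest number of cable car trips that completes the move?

Following every safe sequence of crossings from the start, the most of the 7 that can be at the upper station as the cable car arrives there on crossings 1, 3, 5, 7, 9 is 1, 2, 3, 4, 5 respectively; the best ever achieved is 5 of 7.
From crossing 11 on, no configuration arises that was not already reachable earlier: only 72 distinct safe configurations (who is on which side, and where the cable car is) can ever be reached, none of them has everyone across, and every continuation just revisits them. So no valid plan exists.

impossible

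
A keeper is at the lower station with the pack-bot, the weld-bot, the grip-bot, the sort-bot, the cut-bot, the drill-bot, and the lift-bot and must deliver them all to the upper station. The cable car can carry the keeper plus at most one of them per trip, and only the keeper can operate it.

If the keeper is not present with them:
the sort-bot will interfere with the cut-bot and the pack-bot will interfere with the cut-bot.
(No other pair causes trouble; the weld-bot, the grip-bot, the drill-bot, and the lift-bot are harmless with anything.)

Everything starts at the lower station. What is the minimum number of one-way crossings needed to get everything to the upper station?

15

Counting alone: the keeper can take at most 1 across per trip to the upper station, so moving all 7 needs at least 7 loaded trips out, with a return between consecutive ones — at least 13 crossings.
The safety rule pushes this higher. Following every safe sequence of crossings, the most of the 7 that can be at the upper station as the cable car arrives there on crossing 13 is 6 — never all 7.
So no plan with fewer than 15 crossings exists, and this one achieves 15:
1. Keeper goes to the upper station with the cut-bot.  [the lower station: the drill-bot, the grip-bot, the lift-bot, the pack-bot, the sort-bot, the weld-bot | the upper station: the cut-bot]
2. Keeper goes back to the lower station alone.  [the lower station: the drill-bot, the grip-bot, the lift-bot, the pack-bot, the sort-bot, the weld-bot | the upper station: the cut-bot]
3. Keeper goes to the upper station with the pack-bot.  [the lower station: the drill-bot, the grip-bot, the lift-bot, the sort-bot, the weld-bot | the upper station: the cut-bot, the pack-bot]
4. Keeper goes back to the lower station with the cut-bot.  [the lower station: the cut-bot, the drill-bot, the grip-bot, the lift-bot, the sort-bot, the weld-bot | the upper station: the pack-bot]
5. Keeper goes to the upper station with the sort-bot.  [the lower station: the cut-bot, the drill-bot, the grip-bot, the lift-bot, the weld-bot | the upper station: the pack-bot, the sort-bot]
6. Keeper goes back to the lower station alone.  [the lower station: the cut-bot, the drill-bot, the grip-bot, the lift-bot, the weld-bot | the upper station: the pack-bot, the sort-bot]
7. Keeper goes to the upper station with the weld-bot.  [the lower station: the cut-bot, the drill-bot, the grip-bot, the lift-bot | the upper station: the pack-bot, the sort-bot, the weld-bot]
8. Keeper goes back to the lower station alone.  [the lower station: the cut-bot, the drill-bot, the grip-bot, the lift-bot | the upper station: the pack-bot, the sort-bot, the weld-bot]
9. Keeper goes to the upper station with the grip-bot.  [the lower station: the cut-bot, the drill-bot, the lift-bot | the upper station: the grip-bot, the pack-bot, the sort-bot, the weld-bot]
10. Keeper goes back to the lower station alone.  [the lower station: the cut-bot, the drill-bot, the lift-bot | the upper station: the grip-bot, the pack-bot, the sort-bot, the weld-bot]
11. Keeper goes to the upper station with the drill-bot.  [the lower station: the cut-bot, the lift-bot | the upper station: the drill-bot, the grip-bot, the pack-bot, the sort-bot, the weld-bot]
12. Keeper goes back to the lower station alone.  [the lower station: the cut-bot, the lift-bot | the upper station: the drill-bot, the grip-bot, the pack-bot, the sort-bot, the weld-bot]
13. Keeper goes to the upper station with the lift-bot.  [the lower station: the cut-bot | the upper station: the drill-bot, the grip-bot, the lift-bot, the pack-bot, the sort-bot, the weld-bot]
14. Keeper goes back to the lower station alone.  [the lower station: the cut-bot | the upper station: the drill-bot, the grip-bot, the lift-bot, the pack-bot, the sort-bot, the weld-bot]
15. Keeper goes to the upper station with the cut-bot.  [the lower station: — | the upper station: the cut-bot, the drill-bot, the grip-bot, the lift-bot, the pack-bot, the sort-bot, the weld-bot]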